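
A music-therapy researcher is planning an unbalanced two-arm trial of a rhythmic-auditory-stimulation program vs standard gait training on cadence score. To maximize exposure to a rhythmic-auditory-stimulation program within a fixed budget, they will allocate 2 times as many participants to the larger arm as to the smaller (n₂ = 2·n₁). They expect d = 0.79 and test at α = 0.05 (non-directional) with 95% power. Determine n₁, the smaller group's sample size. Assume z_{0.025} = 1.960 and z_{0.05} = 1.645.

n₁ = 32

With allocation ratio k = n₂/n₁ = 2, Var(x̄₁−x̄₂) = σ²(1/n₁ + 1/(k·n₁)) = σ²·(k+1)/(k·n₁).
So n₁ = (1 + 1/k)·((z_{α/2} + z_β)/d)² = 1.500 × (3.605/0.79)².
n₁ = 1.500 × 20.82 = 31.2.
Round up: n₁ = 32, giving n₂ = 2 × 32 = 64.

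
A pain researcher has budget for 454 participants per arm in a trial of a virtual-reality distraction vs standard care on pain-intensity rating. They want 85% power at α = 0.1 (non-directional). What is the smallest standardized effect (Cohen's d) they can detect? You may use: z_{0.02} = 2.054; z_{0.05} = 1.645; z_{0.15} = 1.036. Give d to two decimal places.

d_min ≈ 0.18

For two independent groups of n = 454 each: d_min = (z_{α/2} + z_β)·√(2/n).
z-sum = 1.645 + 1.036 = 2.681.
d_min = 2.681 × √(2/454) = 2.681 × 0.0664 = 0.178.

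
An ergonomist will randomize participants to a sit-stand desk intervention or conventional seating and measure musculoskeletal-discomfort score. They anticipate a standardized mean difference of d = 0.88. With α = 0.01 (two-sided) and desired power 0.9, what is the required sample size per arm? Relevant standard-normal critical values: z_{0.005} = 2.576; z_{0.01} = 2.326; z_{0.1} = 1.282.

n = 39 per group

For two independent groups with equal n: n = 2·((z_{α/2} + z_β) / d)².
z_{α/2} + z_β = 2.576 + 1.282 = 3.858.
n = 2 × (3.858 / 0.88)² = 2 × 4.384² = 2 × 19.22 = 38.4.
Round up to the next whole participant.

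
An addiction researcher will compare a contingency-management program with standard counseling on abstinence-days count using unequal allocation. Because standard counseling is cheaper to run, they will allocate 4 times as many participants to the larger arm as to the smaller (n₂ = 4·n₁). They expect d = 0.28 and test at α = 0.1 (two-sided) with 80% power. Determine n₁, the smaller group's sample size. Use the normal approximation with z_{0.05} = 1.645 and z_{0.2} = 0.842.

With allocation ratio k = n₂/n₁ = 4, Var(x̄₁−x̄₂) = σ²(1/n₁ + 1/(k·n₁)) = σ²·(k+1)/(k·n₁).
So n₁ = (1 + 1/k)·((z_{α/2} + z_β)/d)² = 1.250 × (2.487/0.28)².
n₁ = 1.250 × 78.89 = 98.6.
Round up: n₁ = 99, giving n₂ = 4 × 99 = 396.

n₁ = 99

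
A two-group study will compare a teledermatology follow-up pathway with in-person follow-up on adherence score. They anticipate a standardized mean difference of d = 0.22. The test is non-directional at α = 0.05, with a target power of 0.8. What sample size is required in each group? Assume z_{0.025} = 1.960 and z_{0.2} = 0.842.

n = 325 per group

For two independent groups with equal n: n = 2·((z_{α/2} + z_β) / d)².
z_{α/2} + z_β = 1.960 + 0.842 = 2.802.
n = 2 × (2.802 / 0.22)² = 2 × 12.736² = 2 × 162.21 = 324.4.
Round up to the next whole participant.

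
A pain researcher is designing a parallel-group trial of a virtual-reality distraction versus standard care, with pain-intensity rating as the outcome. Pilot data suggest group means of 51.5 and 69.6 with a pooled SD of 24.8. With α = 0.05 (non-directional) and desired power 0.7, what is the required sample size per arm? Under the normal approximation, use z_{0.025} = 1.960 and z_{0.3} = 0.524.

Cohen's d = |M₁ − M₂| / SD_pooled = |51.5 − 69.6| / 24.8 = 18.1 / 24.8 = 0.730.
For two independent groups with equal n: n = 2·((z_{α/2} + z_β) / d)².
z_{α/2} + z_β = 1.960 + 0.524 = 2.484.
n = 2 × (2.484 / 0.730)² = 2 × 3.403² = 2 × 11.58 = 23.2.
Round up to the next whole participant.

n = 24 per group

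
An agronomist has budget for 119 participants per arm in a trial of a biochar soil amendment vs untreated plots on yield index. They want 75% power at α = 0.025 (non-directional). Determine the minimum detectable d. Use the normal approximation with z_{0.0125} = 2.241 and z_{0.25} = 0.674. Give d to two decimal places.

d_min ≈ 0.38

For two independent groups of n = 119 each: d_min = (z_{α/2} + z_β)·√(2/n).
z-sum = 2.241 + 0.674 = 2.915.
d_min = 2.915 × √(2/119) = 2.915 × 0.1296 = 0.378.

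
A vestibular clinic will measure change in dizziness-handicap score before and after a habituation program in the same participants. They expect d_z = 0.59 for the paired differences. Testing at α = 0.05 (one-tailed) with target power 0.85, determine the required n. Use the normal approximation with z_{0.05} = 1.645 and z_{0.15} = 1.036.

n = 21 pairs

For a paired (one-sample on differences) test: n = ((z_{α} + z_β) / d)².
z_{α} + z_β = 1.645 + 1.036 = 2.681.
n = (2.681 / 0.59)² = 4.544² = 20.65.
Round up.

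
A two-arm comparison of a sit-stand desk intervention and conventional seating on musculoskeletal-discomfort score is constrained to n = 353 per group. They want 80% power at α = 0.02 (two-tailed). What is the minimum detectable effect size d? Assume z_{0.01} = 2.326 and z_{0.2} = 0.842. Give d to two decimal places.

d_min ≈ 0.24

For two independent groups of n = 353 each: d_min = (z_{α/2} + z_β)·√(2/n).
z-sum = 2.326 + 0.842 = 3.168.
d_min = 3.168 × √(2/353) = 3.168 × 0.0753 = 0.238.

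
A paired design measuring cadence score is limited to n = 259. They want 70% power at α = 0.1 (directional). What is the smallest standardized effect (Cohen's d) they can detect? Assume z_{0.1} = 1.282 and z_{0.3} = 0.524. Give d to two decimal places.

d_min ≈ 0.11

For a single sample (or paired design) of n = 259: d_min = (z_{α} + z_β)/√n.
z-sum = 1.282 + 0.524 = 1.806.
d_min = 1.806 / √259 = 1.806 / 16.093 = 0.112.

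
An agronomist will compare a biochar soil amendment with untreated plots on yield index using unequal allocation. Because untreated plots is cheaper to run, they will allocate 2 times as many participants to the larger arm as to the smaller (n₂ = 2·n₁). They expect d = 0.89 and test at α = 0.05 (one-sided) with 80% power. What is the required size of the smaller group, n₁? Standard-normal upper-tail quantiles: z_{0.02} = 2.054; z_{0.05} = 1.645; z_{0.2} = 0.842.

With allocation ratio k = n₂/n₁ = 2, Var(x̄₁−x̄₂) = σ²(1/n₁ + 1/(k·n₁)) = σ²·(k+1)/(k·n₁).
So n₁ = (1 + 1/k)·((z_{α} + z_β)/d)² = 1.500 × (2.487/0.89)².
n₁ = 1.500 × 7.81 = 11.7.
Round up: n₁ = 12, giving n₂ = 2 × 12 = 24.

n₁ = 12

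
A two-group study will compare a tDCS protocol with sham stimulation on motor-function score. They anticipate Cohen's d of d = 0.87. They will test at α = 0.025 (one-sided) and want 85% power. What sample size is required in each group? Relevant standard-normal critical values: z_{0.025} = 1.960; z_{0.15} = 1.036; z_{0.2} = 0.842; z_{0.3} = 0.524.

For two independent groups with equal n: n = 2·((z_{α} + z_β) / d)².
z_{α} + z_β = 1.960 + 1.036 = 2.996.
n = 2 × (2.996 / 0.87)² = 2 × 3.444² = 2 × 11.86 = 23.7.
Round up to the next whole participant.

n = 24 per group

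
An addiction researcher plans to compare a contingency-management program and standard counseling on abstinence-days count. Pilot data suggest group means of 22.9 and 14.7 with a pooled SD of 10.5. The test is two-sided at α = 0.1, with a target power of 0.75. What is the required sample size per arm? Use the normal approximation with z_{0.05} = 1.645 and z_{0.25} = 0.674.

Cohen's d = |M₁ − M₂| / SD_pooled = |22.9 − 14.7| / 10.5 = 8.2 / 10.5 = 0.781.
For two independent groups with equal n: n = 2·((z_{α/2} + z_β) / d)².
z_{α/2} + z_β = 1.645 + 0.674 = 2.319.
n = 2 × (2.319 / 0.781)² = 2 × 2.969² = 2 × 8.82 = 17.6.
Round up to the next whole participant.

n = 18 per group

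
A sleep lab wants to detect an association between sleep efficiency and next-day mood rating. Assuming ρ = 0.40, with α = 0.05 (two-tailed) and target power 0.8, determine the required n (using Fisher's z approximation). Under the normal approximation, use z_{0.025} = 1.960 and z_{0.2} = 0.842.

Fisher's z: C = ½·ln((1+r)/(1−r)) = ½·ln(2.3333) = 0.4236.
n = ((z_{α/2} + z_β)/C)² + 3.
(1.960 + 0.842) / 0.4236 = 2.802 / 0.4236 = 6.615.
n = 6.615² + 3 = 43.75 + 3 = 46.8.
Round up.

n = 47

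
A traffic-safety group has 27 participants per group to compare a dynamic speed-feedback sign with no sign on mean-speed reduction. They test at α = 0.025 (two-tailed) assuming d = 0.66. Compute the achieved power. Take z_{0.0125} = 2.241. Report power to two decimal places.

power ≈ 0.57

For two equal groups, power = Φ(d·√(n/2) − z_{α/2}).
d·√(n/2) = 0.66 × √(27/2) = 0.66 × 3.674 = 2.425.
z_β = 2.425 − 2.241 = 0.184.
Power = Φ(0.184) = 0.573.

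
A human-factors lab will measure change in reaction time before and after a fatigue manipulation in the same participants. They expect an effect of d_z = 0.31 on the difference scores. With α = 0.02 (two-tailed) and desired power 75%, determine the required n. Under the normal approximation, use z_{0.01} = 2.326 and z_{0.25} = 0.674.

n = 94 pairs

For a paired (one-sample on differences) test: n = ((z_{α/2} + z_β) / d)².
z_{α/2} + z_β = 2.326 + 0.674 = 3.000.
n = (3.000 / 0.31)² = 9.677² = 93.65.
Round up.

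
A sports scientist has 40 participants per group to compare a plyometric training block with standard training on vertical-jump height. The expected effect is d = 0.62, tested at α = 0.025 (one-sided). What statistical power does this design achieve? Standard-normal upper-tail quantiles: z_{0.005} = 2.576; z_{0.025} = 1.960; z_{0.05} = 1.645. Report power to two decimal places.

For two equal groups, power = Φ(d·√(n/2) − z_{α}).
d·√(n/2) = 0.62 × √(40/2) = 0.62 × 4.472 = 2.773.
z_β = 2.773 − 1.960 = 0.813.
Power = Φ(0.813) = 0.792.

power ≈ 0.79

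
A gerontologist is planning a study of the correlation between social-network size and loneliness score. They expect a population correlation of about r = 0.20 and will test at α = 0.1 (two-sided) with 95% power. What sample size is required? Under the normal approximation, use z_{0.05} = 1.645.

n = 267

Fisher's z: C = ½·ln((1+r)/(1−r)) = ½·ln(1.5000) = 0.2027.
n = ((z_{α/2} + z_β)/C)² + 3.
(1.645 + 1.645) / 0.2027 = 3.290 / 0.2027 = 16.231.
n = 16.231² + 3 = 263.44 + 3 = 266.4.
Round up.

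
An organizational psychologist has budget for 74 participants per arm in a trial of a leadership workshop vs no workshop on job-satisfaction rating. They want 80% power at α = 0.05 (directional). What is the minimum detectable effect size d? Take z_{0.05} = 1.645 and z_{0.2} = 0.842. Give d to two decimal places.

d_min ≈ 0.41

For two independent groups of n = 74 each: d_min = (z_{α} + z_β)·√(2/n).
z-sum = 1.645 + 0.842 = 2.487.
d_min = 2.487 × √(2/74) = 2.487 × 0.1644 = 0.409.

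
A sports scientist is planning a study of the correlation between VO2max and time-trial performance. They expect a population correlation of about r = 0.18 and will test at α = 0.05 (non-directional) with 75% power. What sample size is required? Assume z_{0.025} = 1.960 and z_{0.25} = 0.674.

Fisher's z: C = ½·ln((1+r)/(1−r)) = ½·ln(1.4390) = 0.1820.
n = ((z_{α/2} + z_β)/C)² + 3.
(1.960 + 0.674) / 0.1820 = 2.634 / 0.1820 = 14.473.
n = 14.473² + 3 = 209.45 + 3 = 212.5.
Round up.

n = 213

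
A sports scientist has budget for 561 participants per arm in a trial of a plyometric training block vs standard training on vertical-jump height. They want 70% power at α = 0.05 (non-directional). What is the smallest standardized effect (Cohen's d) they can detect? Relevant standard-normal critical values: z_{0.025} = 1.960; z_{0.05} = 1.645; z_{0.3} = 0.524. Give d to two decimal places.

For two independent groups of n = 561 each: d_min = (z_{α/2} + z_β)·√(2/n).
z-sum = 1.960 + 0.524 = 2.484.
d_min = 2.484 × √(2/561) = 2.484 × 0.0597 = 0.148.

d_min ≈ 0.15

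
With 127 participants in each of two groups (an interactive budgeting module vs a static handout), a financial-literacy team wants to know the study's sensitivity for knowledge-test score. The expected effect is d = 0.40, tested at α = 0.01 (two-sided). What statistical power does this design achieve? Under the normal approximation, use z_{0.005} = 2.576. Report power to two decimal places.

power ≈ 0.73

For two equal groups, power = Φ(d·√(n/2) − z_{α/2}).
d·√(n/2) = 0.40 × √(127/2) = 0.40 × 7.969 = 3.187.
z_β = 3.187 − 2.576 = 0.611.
Power = Φ(0.611) = 0.730.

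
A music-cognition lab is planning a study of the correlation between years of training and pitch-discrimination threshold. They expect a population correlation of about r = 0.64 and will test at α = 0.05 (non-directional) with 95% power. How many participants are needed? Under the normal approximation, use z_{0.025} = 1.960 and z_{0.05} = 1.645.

Fisher's z: C = ½·ln((1+r)/(1−r)) = ½·ln(4.5556) = 0.7582.
n = ((z_{α/2} + z_β)/C)² + 3.
(1.960 + 1.645) / 0.7582 = 3.605 / 0.7582 = 4.755.
n = 4.755² + 3 = 22.61 + 3 = 25.6.
Round up.

n = 26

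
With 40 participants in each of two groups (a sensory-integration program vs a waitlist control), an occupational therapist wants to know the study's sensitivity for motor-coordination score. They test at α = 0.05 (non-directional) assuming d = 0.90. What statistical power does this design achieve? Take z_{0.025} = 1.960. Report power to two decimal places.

power ≈ 0.98

For two equal groups, power = Φ(d·√(n/2) − z_{α/2}).
d·√(n/2) = 0.90 × √(40/2) = 0.90 × 4.472 = 4.025.
z_β = 4.025 − 1.960 = 2.065.
Power = Φ(2.065) = 0.981.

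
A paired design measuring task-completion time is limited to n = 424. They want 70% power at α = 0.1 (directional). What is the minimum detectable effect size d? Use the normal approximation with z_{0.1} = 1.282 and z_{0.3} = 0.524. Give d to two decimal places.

For a single sample (or paired design) of n = 424: d_min = (z_{α} + z_β)/√n.
z-sum = 1.282 + 0.524 = 1.806.
d_min = 1.806 / √424 = 1.806 / 20.591 = 0.088.

d_min ≈ 0.09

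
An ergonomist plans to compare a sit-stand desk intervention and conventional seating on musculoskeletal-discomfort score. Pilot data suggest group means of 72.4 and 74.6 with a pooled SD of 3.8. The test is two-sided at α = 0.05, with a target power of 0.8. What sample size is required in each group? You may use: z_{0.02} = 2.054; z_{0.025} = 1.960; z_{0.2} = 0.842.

n = 47 per group

Cohen's d = |M₁ − M₂| / SD_pooled = |72.4 − 74.6| / 3.8 = 2.2 / 3.8 = 0.579.
For two independent groups with equal n: n = 2·((z_{α/2} + z_β) / d)².
z_{α/2} + z_β = 1.960 + 0.842 = 2.802.
n = 2 × (2.802 / 0.579)² = 2 × 4.839² = 2 × 23.42 = 46.8.
Round up to the next whole participant.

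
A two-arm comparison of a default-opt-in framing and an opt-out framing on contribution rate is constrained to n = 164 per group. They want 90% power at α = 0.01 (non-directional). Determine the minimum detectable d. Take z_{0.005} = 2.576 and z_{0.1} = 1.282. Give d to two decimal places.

For two independent groups of n = 164 each: d_min = (z_{α/2} + z_β)·√(2/n).
z-sum = 2.576 + 1.282 = 3.858.
d_min = 3.858 × √(2/164) = 3.858 × 0.1104 = 0.426.

d_min ≈ 0.43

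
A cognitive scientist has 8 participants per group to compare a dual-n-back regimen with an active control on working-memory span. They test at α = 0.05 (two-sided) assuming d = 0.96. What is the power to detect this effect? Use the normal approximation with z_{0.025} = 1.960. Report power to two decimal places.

power ≈ 0.48

For two equal groups, power = Φ(d·√(n/2) − z_{α/2}).
d·√(n/2) = 0.96 × √(8/2) = 0.96 × 2.000 = 1.920.
z_β = 1.920 − 1.960 = -0.040.
Power = Φ(-0.040) = 0.484.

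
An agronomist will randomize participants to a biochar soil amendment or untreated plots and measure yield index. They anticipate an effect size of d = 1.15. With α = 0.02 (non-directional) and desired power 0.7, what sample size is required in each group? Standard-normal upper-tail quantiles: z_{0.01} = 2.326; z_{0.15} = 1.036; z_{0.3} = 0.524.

For two independent groups with equal n: n = 2·((z_{α/2} + z_β) / d)².
z_{α/2} + z_β = 2.326 + 0.524 = 2.850.
n = 2 × (2.850 / 1.15)² = 2 × 2.478² = 2 × 6.14 = 12.3.
Round up to the next whole participant.

n = 13 per group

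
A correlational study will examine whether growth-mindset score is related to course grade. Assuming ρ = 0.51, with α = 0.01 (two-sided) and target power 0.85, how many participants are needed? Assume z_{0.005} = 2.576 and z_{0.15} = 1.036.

n = 45

Fisher's z: C = ½·ln((1+r)/(1−r)) = ½·ln(3.0816) = 0.5627.
n = ((z_{α/2} + z_β)/C)² + 3.
(2.576 + 1.036) / 0.5627 = 3.612 / 0.5627 = 6.419.
n = 6.419² + 3 = 41.20 + 3 = 44.2.
Round up.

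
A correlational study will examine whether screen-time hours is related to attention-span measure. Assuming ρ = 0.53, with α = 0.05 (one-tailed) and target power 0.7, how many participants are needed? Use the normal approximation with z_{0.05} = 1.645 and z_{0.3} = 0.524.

n = 17

Fisher's z: C = ½·ln((1+r)/(1−r)) = ½·ln(3.2553) = 0.5901.
n = ((z_{α} + z_β)/C)² + 3.
(1.645 + 0.524) / 0.5901 = 2.169 / 0.5901 = 3.676.
n = 3.676² + 3 = 13.51 + 3 = 16.5.
Round up.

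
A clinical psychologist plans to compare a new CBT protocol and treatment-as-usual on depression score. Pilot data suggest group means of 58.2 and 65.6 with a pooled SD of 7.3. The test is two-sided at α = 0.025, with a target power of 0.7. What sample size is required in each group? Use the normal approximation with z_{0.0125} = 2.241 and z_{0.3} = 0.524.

n = 15 per group

Cohen's d = |M₁ − M₂| / SD_pooled = |58.2 − 65.6| / 7.3 = 7.4 / 7.3 = 1.014.
For two independent groups with equal n: n = 2·((z_{α/2} + z_β) / d)².
z_{α/2} + z_β = 2.241 + 0.524 = 2.765.
n = 2 × (2.765 / 1.014)² = 2 × 2.727² = 2 × 7.44 = 14.9.
Round up to the next whole participant.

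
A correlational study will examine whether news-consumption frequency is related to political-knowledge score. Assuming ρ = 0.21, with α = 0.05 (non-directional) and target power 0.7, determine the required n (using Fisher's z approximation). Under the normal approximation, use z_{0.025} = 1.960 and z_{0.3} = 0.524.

Fisher's z: C = ½·ln((1+r)/(1−r)) = ½·ln(1.5316) = 0.2132.
n = ((z_{α/2} + z_β)/C)² + 3.
(1.960 + 0.524) / 0.2132 = 2.484 / 0.2132 = 11.651.
n = 11.651² + 3 = 135.75 + 3 = 138.7.
Round up.

n = 139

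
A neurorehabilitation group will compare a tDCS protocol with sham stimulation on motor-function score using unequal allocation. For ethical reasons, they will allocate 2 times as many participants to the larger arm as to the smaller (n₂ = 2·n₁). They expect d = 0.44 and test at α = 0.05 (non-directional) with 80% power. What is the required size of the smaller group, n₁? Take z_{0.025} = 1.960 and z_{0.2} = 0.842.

n₁ = 61

With allocation ratio k = n₂/n₁ = 2, Var(x̄₁−x̄₂) = σ²(1/n₁ + 1/(k·n₁)) = σ²·(k+1)/(k·n₁).
So n₁ = (1 + 1/k)·((z_{α/2} + z_β)/d)² = 1.500 × (2.802/0.44)².
n₁ = 1.500 × 40.55 = 60.8.
Round up: n₁ = 61, giving n₂ = 2 × 61 = 122.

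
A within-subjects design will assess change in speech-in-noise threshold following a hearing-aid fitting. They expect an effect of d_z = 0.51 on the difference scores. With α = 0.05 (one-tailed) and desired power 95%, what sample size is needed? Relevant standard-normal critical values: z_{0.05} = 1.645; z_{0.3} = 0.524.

n = 42 pairs

For a paired (one-sample on differences) test: n = ((z_{α} + z_β) / d)².
z_{α} + z_β = 1.645 + 1.645 = 3.290.
n = (3.290 / 0.51)² = 6.451² = 41.62.
Round up.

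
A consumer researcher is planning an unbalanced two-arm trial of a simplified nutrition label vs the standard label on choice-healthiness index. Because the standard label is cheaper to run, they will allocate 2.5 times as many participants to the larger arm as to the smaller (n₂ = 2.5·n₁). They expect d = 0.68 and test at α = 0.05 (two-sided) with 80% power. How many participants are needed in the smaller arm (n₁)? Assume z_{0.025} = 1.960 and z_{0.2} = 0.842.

With allocation ratio k = n₂/n₁ = 2.5, Var(x̄₁−x̄₂) = σ²(1/n₁ + 1/(k·n₁)) = σ²·(k+1)/(k·n₁).
So n₁ = (1 + 1/k)·((z_{α/2} + z_β)/d)² = 1.400 × (2.802/0.68)².
n₁ = 1.400 × 16.98 = 23.8.
Round up: n₁ = 24, giving n₂ = 2.5 × 24 = 60.

n₁ = 24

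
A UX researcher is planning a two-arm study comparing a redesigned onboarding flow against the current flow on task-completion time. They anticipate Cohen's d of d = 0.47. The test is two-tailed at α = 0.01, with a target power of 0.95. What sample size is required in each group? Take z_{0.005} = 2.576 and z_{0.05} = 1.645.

n = 162 per group

For two independent groups with equal n: n = 2·((z_{α/2} + z_β) / d)².
z_{α/2} + z_β = 2.576 + 1.645 = 4.221.
n = 2 × (4.221 / 0.47)² = 2 × 8.981² = 2 × 80.66 = 161.3.
Round up to the next whole participant.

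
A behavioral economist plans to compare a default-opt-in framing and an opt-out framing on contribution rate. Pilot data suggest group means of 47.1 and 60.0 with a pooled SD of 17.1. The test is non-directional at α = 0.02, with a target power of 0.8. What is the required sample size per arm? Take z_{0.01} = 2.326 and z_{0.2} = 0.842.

n = 36 per group

Cohen's d = |M₁ − M₂| / SD_pooled = |47.1 − 60.0| / 17.1 = 12.9 / 17.1 = 0.754.
For two independent groups with equal n: n = 2·((z_{α/2} + z_β) / d)².
z_{α/2} + z_β = 2.326 + 0.842 = 3.168.
n = 2 × (3.168 / 0.754)² = 2 × 4.202² = 2 × 17.65 = 35.3.
Round up to the next whole participant.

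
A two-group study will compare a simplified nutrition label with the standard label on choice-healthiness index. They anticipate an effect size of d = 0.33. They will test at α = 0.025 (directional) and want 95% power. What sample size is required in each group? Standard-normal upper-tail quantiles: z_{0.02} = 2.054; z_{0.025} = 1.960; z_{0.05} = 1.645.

n = 239 per group

For two independent groups with equal n: n = 2·((z_{α} + z_β) / d)².
z_{α} + z_β = 1.960 + 1.645 = 3.605.
n = 2 × (3.605 / 0.33)² = 2 × 10.924² = 2 × 119.34 = 238.7.
Round up to the next whole participant.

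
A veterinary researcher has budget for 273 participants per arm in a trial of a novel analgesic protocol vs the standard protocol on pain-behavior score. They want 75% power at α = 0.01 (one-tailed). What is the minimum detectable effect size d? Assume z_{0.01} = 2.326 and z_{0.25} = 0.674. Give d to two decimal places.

For two independent groups of n = 273 each: d_min = (z_{α} + z_β)·√(2/n).
z-sum = 2.326 + 0.674 = 3.000.
d_min = 3.000 × √(2/273) = 3.000 × 0.0856 = 0.257.

d_min ≈ 0.26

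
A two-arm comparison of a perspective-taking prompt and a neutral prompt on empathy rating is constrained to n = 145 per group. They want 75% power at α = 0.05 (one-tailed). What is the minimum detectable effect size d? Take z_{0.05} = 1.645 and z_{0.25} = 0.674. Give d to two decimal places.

For two independent groups of n = 145 each: d_min = (z_{α} + z_β)·√(2/n).
z-sum = 1.645 + 0.674 = 2.319.
d_min = 2.319 × √(2/145) = 2.319 × 0.1174 = 0.272.

d_min ≈ 0.27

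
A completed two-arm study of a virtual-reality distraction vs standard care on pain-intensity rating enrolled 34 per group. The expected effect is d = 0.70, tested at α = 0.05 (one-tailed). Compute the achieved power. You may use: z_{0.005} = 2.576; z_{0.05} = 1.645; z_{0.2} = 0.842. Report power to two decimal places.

power ≈ 0.89

For two equal groups, power = Φ(d·√(n/2) − z_{α}).
d·√(n/2) = 0.70 × √(34/2) = 0.70 × 4.123 = 2.886.
z_β = 2.886 − 1.645 = 1.241.
Power = Φ(1.241) = 0.893.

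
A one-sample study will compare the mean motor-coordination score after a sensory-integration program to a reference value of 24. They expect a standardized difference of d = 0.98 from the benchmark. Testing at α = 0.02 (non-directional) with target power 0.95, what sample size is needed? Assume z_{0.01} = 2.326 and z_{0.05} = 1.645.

For a one-sample test: n = ((z_{α/2} + z_β) / d)².
z_{α/2} + z_β = 2.326 + 1.645 = 3.971.
n = (3.971 / 0.98)² = 4.052² = 16.42.
Round up.

n = 17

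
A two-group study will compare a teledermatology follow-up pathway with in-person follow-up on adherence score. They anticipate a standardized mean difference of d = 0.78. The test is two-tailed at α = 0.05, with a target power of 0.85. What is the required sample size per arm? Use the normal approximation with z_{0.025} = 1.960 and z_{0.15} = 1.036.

For two independent groups with equal n: n = 2·((z_{α/2} + z_β) / d)².
z_{α/2} + z_β = 1.960 + 1.036 = 2.996.
n = 2 × (2.996 / 0.78)² = 2 × 3.841² = 2 × 14.75 = 29.5.
Round up to the next whole participant.

n = 30 per group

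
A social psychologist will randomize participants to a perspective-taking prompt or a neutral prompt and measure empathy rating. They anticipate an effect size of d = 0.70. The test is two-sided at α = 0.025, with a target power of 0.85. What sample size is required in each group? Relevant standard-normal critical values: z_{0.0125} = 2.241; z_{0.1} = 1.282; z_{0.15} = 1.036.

For two independent groups with equal n: n = 2·((z_{α/2} + z_β) / d)².
z_{α/2} + z_β = 2.241 + 1.036 = 3.277.
n = 2 × (3.277 / 0.70)² = 2 × 4.681² = 2 × 21.92 = 43.8.
Round up to the next whole participant.

n = 44 per group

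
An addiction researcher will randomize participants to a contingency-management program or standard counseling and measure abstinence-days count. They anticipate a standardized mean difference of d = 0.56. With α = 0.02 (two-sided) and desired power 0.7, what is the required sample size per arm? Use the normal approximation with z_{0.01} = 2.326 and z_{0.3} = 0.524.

For two independent groups with equal n: n = 2·((z_{α/2} + z_β) / d)².
z_{α/2} + z_β = 2.326 + 0.524 = 2.850.
n = 2 × (2.850 / 0.56)² = 2 × 5.089² = 2 × 25.90 = 51.8.
Round up to the next whole participant.

n = 52 per group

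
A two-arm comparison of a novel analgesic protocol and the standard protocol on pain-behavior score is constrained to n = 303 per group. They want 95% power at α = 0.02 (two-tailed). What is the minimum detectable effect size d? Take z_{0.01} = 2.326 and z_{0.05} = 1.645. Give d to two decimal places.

d_min ≈ 0.32

For two independent groups of n = 303 each: d_min = (z_{α/2} + z_β)·√(2/n).
z-sum = 2.326 + 1.645 = 3.971.
d_min = 3.971 × √(2/303) = 3.971 × 0.0812 = 0.323.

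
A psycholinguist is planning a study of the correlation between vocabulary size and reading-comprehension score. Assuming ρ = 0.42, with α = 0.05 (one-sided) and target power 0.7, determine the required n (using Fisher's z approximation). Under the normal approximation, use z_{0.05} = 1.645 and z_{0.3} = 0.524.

Fisher's z: C = ½·ln((1+r)/(1−r)) = ½·ln(2.4483) = 0.4477.
n = ((z_{α} + z_β)/C)² + 3.
(1.645 + 0.524) / 0.4477 = 2.169 / 0.4477 = 4.845.
n = 4.845² + 3 = 23.47 + 3 = 26.5.
Round up.

n = 27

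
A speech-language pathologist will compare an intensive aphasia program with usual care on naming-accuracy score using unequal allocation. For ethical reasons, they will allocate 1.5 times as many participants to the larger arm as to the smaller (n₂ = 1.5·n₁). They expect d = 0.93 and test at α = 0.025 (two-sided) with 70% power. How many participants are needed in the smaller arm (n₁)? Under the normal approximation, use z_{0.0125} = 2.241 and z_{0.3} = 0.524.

n₁ = 15

With allocation ratio k = n₂/n₁ = 1.5, Var(x̄₁−x̄₂) = σ²(1/n₁ + 1/(k·n₁)) = σ²·(k+1)/(k·n₁).
So n₁ = (1 + 1/k)·((z_{α/2} + z_β)/d)² = 1.667 × (2.765/0.93)².
n₁ = 1.667 × 8.84 = 14.7.
Round up: n₁ = 15, giving n₂ = ⌈1.5 × 15⌉ = ⌈22.5⌉ = 23.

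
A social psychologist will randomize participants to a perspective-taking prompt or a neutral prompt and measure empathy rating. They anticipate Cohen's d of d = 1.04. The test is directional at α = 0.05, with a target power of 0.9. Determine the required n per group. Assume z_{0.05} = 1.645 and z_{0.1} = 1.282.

For two independent groups with equal n: n = 2·((z_{α} + z_β) / d)².
z_{α} + z_β = 1.645 + 1.282 = 2.927.
n = 2 × (2.927 / 1.04)² = 2 × 2.814² = 2 × 7.92 = 15.8.
Round up to the next whole participant.

n = 16 per group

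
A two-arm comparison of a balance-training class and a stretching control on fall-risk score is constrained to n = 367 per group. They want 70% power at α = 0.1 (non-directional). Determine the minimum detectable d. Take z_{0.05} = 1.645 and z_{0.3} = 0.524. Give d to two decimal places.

For two independent groups of n = 367 each: d_min = (z_{α/2} + z_β)·√(2/n).
z-sum = 1.645 + 0.524 = 2.169.
d_min = 2.169 × √(2/367) = 2.169 × 0.0738 = 0.160.

d_min ≈ 0.16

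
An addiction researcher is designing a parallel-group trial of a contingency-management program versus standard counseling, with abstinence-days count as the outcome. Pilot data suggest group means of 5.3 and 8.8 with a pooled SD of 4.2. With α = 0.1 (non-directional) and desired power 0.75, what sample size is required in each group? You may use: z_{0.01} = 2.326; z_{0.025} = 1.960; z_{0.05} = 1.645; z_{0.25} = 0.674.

n = 16 per group

Cohen's d = |M₁ − M₂| / SD_pooled = |5.3 − 8.8| / 4.2 = 3.5 / 4.2 = 0.833.
For two independent groups with equal n: n = 2·((z_{α/2} + z_β) / d)².
z_{α/2} + z_β = 1.645 + 0.674 = 2.319.
n = 2 × (2.319 / 0.833)² = 2 × 2.784² = 2 × 7.75 = 15.5.
Round up to the next whole participant.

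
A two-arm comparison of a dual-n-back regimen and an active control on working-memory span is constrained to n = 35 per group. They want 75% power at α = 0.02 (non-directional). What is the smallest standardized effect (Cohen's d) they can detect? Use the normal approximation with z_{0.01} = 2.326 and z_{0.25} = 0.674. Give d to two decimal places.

For two independent groups of n = 35 each: d_min = (z_{α/2} + z_β)·√(2/n).
z-sum = 2.326 + 0.674 = 3.000.
d_min = 3.000 × √(2/35) = 3.000 × 0.2390 = 0.717.

d_min ≈ 0.72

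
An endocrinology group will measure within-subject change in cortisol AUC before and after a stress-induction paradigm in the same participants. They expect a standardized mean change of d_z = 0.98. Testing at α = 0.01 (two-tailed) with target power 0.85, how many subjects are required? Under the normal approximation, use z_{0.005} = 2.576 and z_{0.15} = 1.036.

For a paired (one-sample on differences) test: n = ((z_{α/2} + z_β) / d)².
z_{α/2} + z_β = 2.576 + 1.036 = 3.612.
n = (3.612 / 0.98)² = 3.686² = 13.58.
Round up.

n = 14 pairs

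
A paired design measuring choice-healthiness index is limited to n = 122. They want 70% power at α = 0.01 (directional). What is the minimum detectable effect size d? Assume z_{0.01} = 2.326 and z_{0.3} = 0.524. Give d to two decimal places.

For a single sample (or paired design) of n = 122: d_min = (z_{α} + z_β)/√n.
z-sum = 2.326 + 0.524 = 2.850.
d_min = 2.850 / √122 = 2.850 / 11.045 = 0.258.

d_min ≈ 0.26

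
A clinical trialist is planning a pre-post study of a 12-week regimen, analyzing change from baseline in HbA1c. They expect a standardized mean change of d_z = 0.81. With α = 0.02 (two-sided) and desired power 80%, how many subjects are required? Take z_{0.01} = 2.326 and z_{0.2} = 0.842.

For a paired (one-sample on differences) test: n = ((z_{α/2} + z_β) / d)².
z_{α/2} + z_β = 2.326 + 0.842 = 3.168.
n = (3.168 / 0.81)² = 3.911² = 15.30.
Round up.

n = 16 pairs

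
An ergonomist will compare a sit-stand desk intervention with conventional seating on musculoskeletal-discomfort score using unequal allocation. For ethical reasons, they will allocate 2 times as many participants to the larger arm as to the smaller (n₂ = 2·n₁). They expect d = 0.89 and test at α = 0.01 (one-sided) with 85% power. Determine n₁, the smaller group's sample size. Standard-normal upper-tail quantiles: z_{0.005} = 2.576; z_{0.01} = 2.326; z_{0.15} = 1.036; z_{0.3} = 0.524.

With allocation ratio k = n₂/n₁ = 2, Var(x̄₁−x̄₂) = σ²(1/n₁ + 1/(k·n₁)) = σ²·(k+1)/(k·n₁).
So n₁ = (1 + 1/k)·((z_{α} + z_β)/d)² = 1.500 × (3.362/0.89)².
n₁ = 1.500 × 14.27 = 21.4.
Round up: n₁ = 22, giving n₂ = 2 × 22 = 44.

n₁ = 22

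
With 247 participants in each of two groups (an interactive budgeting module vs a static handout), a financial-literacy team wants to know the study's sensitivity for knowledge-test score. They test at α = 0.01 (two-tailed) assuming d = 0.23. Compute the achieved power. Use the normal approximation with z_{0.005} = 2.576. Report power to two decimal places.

power ≈ 0.49

For two equal groups, power = Φ(d·√(n/2) − z_{α/2}).
d·√(n/2) = 0.23 × √(247/2) = 0.23 × 11.113 = 2.556.
z_β = 2.556 − 2.576 = -0.020.
Power = Φ(-0.020) = 0.492.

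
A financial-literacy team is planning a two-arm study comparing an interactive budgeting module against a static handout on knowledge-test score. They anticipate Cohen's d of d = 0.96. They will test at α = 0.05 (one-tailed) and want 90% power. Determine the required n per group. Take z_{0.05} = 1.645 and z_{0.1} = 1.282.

n = 19 per group

For two independent groups with equal n: n = 2·((z_{α} + z_β) / d)².
z_{α} + z_β = 1.645 + 1.282 = 2.927.
n = 2 × (2.927 / 0.96)² = 2 × 3.049² = 2 × 9.30 = 18.6.
Round up to the next whole participant.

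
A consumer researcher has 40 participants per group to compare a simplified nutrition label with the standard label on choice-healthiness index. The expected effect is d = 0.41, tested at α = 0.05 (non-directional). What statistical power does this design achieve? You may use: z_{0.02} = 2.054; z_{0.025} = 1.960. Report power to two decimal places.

For two equal groups, power = Φ(d·√(n/2) − z_{α/2}).
d·√(n/2) = 0.41 × √(40/2) = 0.41 × 4.472 = 1.834.
z_β = 1.834 − 1.960 = -0.126.
Power = Φ(-0.126) = 0.450.

power ≈ 0.45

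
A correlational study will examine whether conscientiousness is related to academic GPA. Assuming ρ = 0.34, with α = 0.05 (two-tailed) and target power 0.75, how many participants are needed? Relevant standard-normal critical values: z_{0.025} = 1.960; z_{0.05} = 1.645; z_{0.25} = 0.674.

n = 59

Fisher's z: C = ½·ln((1+r)/(1−r)) = ½·ln(2.0303) = 0.3541.
n = ((z_{α/2} + z_β)/C)² + 3.
(1.960 + 0.674) / 0.3541 = 2.634 / 0.3541 = 7.439.
n = 7.439² + 3 = 55.33 + 3 = 58.3.
Round up.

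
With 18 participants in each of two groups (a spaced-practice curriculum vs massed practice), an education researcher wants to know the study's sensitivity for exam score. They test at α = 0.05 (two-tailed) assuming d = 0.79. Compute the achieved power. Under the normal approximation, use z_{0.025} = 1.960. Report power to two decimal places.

power ≈ 0.66

For two equal groups, power = Φ(d·√(n/2) − z_{α/2}).
d·√(n/2) = 0.79 × √(18/2) = 0.79 × 3.000 = 2.370.
z_β = 2.370 − 1.960 = 0.410.
Power = Φ(0.410) = 0.659.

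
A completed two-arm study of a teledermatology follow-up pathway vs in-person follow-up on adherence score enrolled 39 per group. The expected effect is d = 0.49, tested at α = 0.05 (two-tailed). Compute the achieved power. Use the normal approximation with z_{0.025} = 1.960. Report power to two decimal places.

power ≈ 0.58

For two equal groups, power = Φ(d·√(n/2) − z_{α/2}).
d·√(n/2) = 0.49 × √(39/2) = 0.49 × 4.416 = 2.164.
z_β = 2.164 − 1.960 = 0.204.
Power = Φ(0.204) = 0.581.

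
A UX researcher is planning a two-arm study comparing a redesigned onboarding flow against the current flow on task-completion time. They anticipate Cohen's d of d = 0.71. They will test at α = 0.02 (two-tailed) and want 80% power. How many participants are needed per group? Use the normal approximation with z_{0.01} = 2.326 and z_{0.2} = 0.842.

For two independent groups with equal n: n = 2·((z_{α/2} + z_β) / d)².
z_{α/2} + z_β = 2.326 + 0.842 = 3.168.
n = 2 × (3.168 / 0.71)² = 2 × 4.462² = 2 × 19.91 = 39.8.
Round up to the next whole participant.

n = 40 per group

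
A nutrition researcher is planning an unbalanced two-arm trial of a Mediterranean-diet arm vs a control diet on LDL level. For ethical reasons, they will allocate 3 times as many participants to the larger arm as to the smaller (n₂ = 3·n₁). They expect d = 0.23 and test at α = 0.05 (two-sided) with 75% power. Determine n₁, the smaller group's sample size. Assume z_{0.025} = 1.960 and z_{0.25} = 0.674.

n₁ = 175

With allocation ratio k = n₂/n₁ = 3, Var(x̄₁−x̄₂) = σ²(1/n₁ + 1/(k·n₁)) = σ²·(k+1)/(k·n₁).
So n₁ = (1 + 1/k)·((z_{α/2} + z_β)/d)² = 1.333 × (2.634/0.23)².
n₁ = 1.333 × 131.15 = 174.9.
Round up: n₁ = 175, giving n₂ = 3 × 175 = 525.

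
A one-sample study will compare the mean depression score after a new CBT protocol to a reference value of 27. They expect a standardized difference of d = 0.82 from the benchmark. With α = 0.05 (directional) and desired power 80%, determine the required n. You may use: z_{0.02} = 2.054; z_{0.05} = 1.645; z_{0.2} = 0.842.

For a one-sample test: n = ((z_{α} + z_β) / d)².
z_{α} + z_β = 1.645 + 0.842 = 2.487.
n = (2.487 / 0.82)² = 3.033² = 9.20.
Round up.

n = 10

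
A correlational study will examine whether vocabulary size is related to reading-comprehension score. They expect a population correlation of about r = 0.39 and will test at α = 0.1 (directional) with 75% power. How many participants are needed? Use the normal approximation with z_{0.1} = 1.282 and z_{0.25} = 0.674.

n = 26

Fisher's z: C = ½·ln((1+r)/(1−r)) = ½·ln(2.2787) = 0.4118.
n = ((z_{α} + z_β)/C)² + 3.
(1.282 + 0.674) / 0.4118 = 1.956 / 0.4118 = 4.750.
n = 4.750² + 3 = 22.56 + 3 = 25.6.
Round up.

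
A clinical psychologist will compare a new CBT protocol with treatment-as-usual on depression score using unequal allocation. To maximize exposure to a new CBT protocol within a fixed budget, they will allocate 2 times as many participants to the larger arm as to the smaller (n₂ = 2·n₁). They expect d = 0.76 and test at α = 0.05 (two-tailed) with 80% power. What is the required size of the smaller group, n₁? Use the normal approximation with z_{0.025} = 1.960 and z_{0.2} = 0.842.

n₁ = 21

With allocation ratio k = n₂/n₁ = 2, Var(x̄₁−x̄₂) = σ²(1/n₁ + 1/(k·n₁)) = σ²·(k+1)/(k·n₁).
So n₁ = (1 + 1/k)·((z_{α/2} + z_β)/d)² = 1.500 × (2.802/0.76)².
n₁ = 1.500 × 13.59 = 20.4.
Round up: n₁ = 21, giving n₂ = 2 × 21 = 42.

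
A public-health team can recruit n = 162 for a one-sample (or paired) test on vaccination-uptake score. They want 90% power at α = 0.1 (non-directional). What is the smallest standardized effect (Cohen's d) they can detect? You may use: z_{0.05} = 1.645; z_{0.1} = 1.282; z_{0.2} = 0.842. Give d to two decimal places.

For a single sample (or paired design) of n = 162: d_min = (z_{α/2} + z_β)/√n.
z-sum = 1.645 + 1.282 = 2.927.
d_min = 2.927 / √162 = 2.927 / 12.728 = 0.230.

d_min ≈ 0.23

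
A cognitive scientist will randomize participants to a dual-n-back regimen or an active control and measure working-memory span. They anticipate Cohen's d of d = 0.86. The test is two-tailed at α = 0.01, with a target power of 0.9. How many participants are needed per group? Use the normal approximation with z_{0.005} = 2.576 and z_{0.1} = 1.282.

For two independent groups with equal n: n = 2·((z_{α/2} + z_β) / d)².
z_{α/2} + z_β = 2.576 + 1.282 = 3.858.
n = 2 × (3.858 / 0.86)² = 2 × 4.486² = 2 × 20.12 = 40.2.
Round up to the next whole participant.

n = 41 per group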